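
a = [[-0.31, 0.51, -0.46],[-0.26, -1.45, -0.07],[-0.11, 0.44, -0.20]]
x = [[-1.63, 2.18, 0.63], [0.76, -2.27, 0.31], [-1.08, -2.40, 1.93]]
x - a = [[-1.32, 1.67, 1.09], [1.02, -0.82, 0.38], [-0.97, -2.84, 2.13]]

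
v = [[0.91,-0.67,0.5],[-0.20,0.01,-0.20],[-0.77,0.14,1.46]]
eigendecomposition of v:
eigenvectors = [[0.18-0.60j,  0.18+0.60j,  -0.48+0.00j], [-0.08+0.14j,  (-0.08-0.14j),  (-0.86+0j)], [(0.76+0j),  (0.76-0j),  (-0.16+0j)]]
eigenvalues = [(1.26+0.63j), (1.26-0.63j), (-0.14+0j)]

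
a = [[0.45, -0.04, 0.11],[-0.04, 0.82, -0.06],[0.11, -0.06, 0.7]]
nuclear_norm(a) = 1.97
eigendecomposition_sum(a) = [[0.36, 0.02, -0.13], [0.02, 0.0, -0.01], [-0.13, -0.01, 0.05]] + [[0.05, 0.10, 0.16], [0.1, 0.18, 0.29], [0.16, 0.29, 0.47]] + [[0.04, -0.15, 0.08], [-0.15, 0.64, -0.34], [0.08, -0.34, 0.18]]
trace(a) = 1.97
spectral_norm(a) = 0.86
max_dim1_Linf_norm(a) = 0.82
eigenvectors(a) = [[-0.94, -0.28, -0.21], [-0.04, -0.50, 0.86], [0.34, -0.82, -0.46]]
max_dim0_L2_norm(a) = 0.82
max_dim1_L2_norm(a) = 0.82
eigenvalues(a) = [0.41, 0.7, 0.86]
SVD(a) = [[-0.21, -0.28, -0.94],[0.86, -0.5, -0.04],[-0.46, -0.82, 0.34]] @ diag([0.8616639448442193, 0.7005081119299901, 0.40782794322579063]) @ [[-0.21,0.86,-0.46], [-0.28,-0.5,-0.82], [-0.94,-0.04,0.34]]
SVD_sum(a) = [[0.04, -0.15, 0.08],[-0.15, 0.64, -0.34],[0.08, -0.34, 0.18]] + [[0.05, 0.1, 0.16], [0.1, 0.18, 0.29], [0.16, 0.29, 0.47]] + [[0.36, 0.02, -0.13], [0.02, 0.0, -0.01], [-0.13, -0.01, 0.05]]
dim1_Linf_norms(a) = [0.45, 0.82, 0.7]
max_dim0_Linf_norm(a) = 0.82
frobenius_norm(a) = 1.18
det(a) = 0.25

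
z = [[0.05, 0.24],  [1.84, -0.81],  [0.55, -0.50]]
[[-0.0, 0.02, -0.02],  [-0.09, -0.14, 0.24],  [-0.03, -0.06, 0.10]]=z@[[-0.05, -0.04, 0.08], [0.0, 0.08, -0.12]]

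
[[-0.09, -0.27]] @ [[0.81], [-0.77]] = [[0.14]]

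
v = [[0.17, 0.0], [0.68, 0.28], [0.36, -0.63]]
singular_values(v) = [0.79, 0.68]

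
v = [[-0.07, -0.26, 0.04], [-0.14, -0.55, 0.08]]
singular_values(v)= [0.63, 0.0]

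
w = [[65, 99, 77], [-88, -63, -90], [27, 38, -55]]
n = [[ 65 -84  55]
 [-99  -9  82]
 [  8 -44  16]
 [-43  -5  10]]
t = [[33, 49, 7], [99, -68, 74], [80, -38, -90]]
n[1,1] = -9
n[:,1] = [-84, -9, -44, -5]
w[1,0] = -88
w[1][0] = -88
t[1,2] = 74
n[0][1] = -84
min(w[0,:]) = 65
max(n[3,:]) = 10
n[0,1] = -84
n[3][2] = 10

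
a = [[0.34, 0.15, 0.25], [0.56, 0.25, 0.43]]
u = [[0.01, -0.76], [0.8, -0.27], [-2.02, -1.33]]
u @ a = [[-0.42, -0.19, -0.32], [0.12, 0.05, 0.08], [-1.43, -0.64, -1.08]]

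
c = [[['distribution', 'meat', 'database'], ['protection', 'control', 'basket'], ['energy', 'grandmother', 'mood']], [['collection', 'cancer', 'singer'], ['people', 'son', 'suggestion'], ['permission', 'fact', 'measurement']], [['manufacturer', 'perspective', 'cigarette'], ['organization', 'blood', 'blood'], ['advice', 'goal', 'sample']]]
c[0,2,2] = 'mood'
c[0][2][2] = 'mood'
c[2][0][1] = 'perspective'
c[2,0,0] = 'manufacturer'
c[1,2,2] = 'measurement'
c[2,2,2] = 'sample'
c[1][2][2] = 'measurement'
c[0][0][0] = 'distribution'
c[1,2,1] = 'fact'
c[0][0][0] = 'distribution'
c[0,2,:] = ['energy', 'grandmother', 'mood']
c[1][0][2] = 'singer'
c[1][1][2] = 'suggestion'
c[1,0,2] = 'singer'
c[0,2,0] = 'energy'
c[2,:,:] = [['manufacturer', 'perspective', 'cigarette'], ['organization', 'blood', 'blood'], ['advice', 'goal', 'sample']]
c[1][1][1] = 'son'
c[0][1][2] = 'basket'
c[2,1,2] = 'blood'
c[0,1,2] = 'basket'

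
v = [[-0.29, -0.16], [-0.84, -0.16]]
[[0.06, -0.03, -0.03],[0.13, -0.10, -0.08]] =v @ [[-0.14, 0.12, 0.08],[-0.09, -0.03, 0.06]]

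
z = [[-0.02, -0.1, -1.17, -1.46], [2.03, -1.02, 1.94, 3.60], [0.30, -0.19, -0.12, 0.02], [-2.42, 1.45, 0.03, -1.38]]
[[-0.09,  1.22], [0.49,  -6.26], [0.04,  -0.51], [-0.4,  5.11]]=z@[[0.09, -1.1], [-0.07, 0.95], [0.01, -0.13], [0.06, -0.78]]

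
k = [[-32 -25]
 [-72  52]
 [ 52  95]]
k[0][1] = -25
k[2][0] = 52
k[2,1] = 95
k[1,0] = -72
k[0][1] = -25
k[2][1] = 95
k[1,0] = -72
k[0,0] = -32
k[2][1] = 95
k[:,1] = [-25, 52, 95]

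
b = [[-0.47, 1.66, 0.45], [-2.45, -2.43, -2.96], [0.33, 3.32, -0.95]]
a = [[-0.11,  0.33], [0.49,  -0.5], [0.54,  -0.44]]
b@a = [[1.11, -1.18], [-2.52, 1.71], [1.08, -1.13]]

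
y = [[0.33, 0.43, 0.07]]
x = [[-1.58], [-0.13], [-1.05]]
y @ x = [[-0.65]]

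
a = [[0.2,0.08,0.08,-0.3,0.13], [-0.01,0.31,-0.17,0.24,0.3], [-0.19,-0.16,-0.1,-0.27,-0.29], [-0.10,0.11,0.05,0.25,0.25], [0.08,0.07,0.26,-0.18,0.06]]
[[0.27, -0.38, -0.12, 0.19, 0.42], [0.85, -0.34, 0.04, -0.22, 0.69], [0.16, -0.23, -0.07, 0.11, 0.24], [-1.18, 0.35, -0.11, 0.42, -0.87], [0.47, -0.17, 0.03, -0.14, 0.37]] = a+[[0.07, -0.46, -0.2, 0.49, 0.29], [0.86, -0.65, 0.21, -0.46, 0.39], [0.35, -0.07, 0.03, 0.38, 0.53], [-1.08, 0.24, -0.16, 0.17, -1.12], [0.39, -0.24, -0.23, 0.04, 0.31]]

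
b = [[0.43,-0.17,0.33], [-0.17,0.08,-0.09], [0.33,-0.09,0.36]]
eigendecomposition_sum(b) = [[0.41, -0.15, 0.36], [-0.15, 0.05, -0.13], [0.36, -0.13, 0.31]] + [[-0.0, -0.0, 0.0], [-0.0, -0.00, 0.0], [0.00, 0.0, -0.00]] + [[0.02,-0.02,-0.03], [-0.02,0.03,0.04], [-0.03,0.04,0.05]]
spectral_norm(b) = 0.78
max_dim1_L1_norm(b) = 0.93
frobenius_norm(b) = 0.78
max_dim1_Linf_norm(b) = 0.43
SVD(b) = [[-0.73, 0.43, -0.53], [0.26, -0.55, -0.79], [-0.63, -0.72, 0.29]] @ diag([0.7770152391380246, 0.09457686478404541, 0.0015921039220701243]) @ [[-0.73, 0.26, -0.63], [0.43, -0.55, -0.72], [0.53, 0.79, -0.29]]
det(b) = -0.00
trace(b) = 0.87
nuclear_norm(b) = 0.87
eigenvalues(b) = [0.78, -0.0, 0.09]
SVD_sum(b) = [[0.41, -0.15, 0.36], [-0.15, 0.05, -0.13], [0.36, -0.13, 0.31]] + [[0.02, -0.02, -0.03], [-0.02, 0.03, 0.04], [-0.03, 0.04, 0.05]] + [[-0.0, -0.00, 0.00], [-0.0, -0.0, 0.0], [0.00, 0.0, -0.0]]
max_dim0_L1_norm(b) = 0.93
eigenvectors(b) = [[-0.73,0.53,-0.43], [0.26,0.79,0.55], [-0.63,-0.29,0.72]]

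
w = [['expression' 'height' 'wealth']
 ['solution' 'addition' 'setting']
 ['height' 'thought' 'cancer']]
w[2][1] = 'thought'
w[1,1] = 'addition'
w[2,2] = 'cancer'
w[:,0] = ['expression', 'solution', 'height']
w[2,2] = 'cancer'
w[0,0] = 'expression'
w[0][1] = 'height'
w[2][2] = 'cancer'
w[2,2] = 'cancer'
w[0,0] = 'expression'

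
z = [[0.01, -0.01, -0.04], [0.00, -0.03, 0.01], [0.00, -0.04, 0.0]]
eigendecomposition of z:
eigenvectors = [[1.00+0.00j, 0.81+0.00j, 0.81-0.00j], [0j, (0.11-0.24j), 0.11+0.24j], [0.00+0.00j, 0.48-0.21j, 0.48+0.21j]]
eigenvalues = [(0.01+0j), (-0.02+0.01j), (-0.02-0.01j)]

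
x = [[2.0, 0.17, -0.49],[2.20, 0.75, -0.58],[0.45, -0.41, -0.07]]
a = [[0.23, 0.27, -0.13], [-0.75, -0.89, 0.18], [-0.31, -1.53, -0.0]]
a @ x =[[1.0, 0.29, -0.26], [-3.38, -0.87, 0.87], [-3.99, -1.2, 1.04]]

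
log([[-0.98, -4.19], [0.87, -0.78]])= [[0.64, -4.4], [0.91, 0.85]]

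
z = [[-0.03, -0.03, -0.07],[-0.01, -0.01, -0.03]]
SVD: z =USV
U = [[-0.93,-0.37], [-0.37,0.93]]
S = [0.09, 0.0]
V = [[0.36, 0.36, 0.86],[0.61, 0.61, -0.51]]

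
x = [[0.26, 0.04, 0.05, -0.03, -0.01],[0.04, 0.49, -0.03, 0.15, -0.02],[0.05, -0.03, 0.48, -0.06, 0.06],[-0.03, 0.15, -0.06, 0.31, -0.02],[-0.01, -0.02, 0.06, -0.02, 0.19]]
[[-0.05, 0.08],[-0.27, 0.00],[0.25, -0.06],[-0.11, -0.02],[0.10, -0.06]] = x@[[-0.2, 0.31], [-0.48, -0.02], [0.48, -0.13], [-0.04, -0.07], [0.29, -0.27]]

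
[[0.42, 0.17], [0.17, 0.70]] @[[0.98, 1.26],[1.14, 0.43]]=[[0.61,0.60], [0.96,0.52]]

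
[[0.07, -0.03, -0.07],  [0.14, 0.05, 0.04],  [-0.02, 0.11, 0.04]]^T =[[0.07, 0.14, -0.02], [-0.03, 0.05, 0.11], [-0.07, 0.04, 0.04]]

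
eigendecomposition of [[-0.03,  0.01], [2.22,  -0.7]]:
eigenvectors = [[0.3,-0.01],[0.95,1.00]]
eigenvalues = [0.0, -0.73]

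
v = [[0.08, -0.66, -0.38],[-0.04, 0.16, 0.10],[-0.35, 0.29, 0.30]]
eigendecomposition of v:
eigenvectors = [[-0.66,0.75,0.35], [0.19,-0.11,-0.44], [0.73,0.65,0.83]]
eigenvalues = [0.69, -0.15, 0.0]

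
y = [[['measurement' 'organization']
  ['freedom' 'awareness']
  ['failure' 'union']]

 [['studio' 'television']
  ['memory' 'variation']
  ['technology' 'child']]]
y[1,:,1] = ['television', 'variation', 'child']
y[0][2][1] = 'union'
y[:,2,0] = ['failure', 'technology']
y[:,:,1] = [['organization', 'awareness', 'union'], ['television', 'variation', 'child']]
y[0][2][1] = 'union'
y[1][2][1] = 'child'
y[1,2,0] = 'technology'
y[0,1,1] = 'awareness'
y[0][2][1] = 'union'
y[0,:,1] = ['organization', 'awareness', 'union']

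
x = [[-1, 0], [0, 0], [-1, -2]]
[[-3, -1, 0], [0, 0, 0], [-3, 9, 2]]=x @ [[3, 1, 0], [0, -5, -1]]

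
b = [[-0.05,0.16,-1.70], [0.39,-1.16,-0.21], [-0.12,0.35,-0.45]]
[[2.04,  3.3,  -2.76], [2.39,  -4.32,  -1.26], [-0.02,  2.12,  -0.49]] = b @ [[-0.53,  -2.7,  1.16], [-1.99,  3.1,  1.17], [-1.37,  -1.57,  1.70]]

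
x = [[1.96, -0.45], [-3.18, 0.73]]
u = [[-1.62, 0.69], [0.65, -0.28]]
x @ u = [[-3.47,1.48], [5.63,-2.4]]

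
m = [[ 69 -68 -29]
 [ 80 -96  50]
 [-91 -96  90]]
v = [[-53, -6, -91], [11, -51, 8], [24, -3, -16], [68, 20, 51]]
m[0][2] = -29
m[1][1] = -96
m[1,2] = 50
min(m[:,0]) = -91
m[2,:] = [-91, -96, 90]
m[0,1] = -68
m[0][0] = 69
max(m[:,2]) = 90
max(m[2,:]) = 90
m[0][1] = -68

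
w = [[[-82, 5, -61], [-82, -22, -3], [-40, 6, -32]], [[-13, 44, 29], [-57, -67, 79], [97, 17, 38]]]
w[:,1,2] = [-3, 79]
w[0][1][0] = -82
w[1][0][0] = -13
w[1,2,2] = 38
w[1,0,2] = 29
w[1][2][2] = 38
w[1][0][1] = 44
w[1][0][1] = 44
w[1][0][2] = 29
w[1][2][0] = 97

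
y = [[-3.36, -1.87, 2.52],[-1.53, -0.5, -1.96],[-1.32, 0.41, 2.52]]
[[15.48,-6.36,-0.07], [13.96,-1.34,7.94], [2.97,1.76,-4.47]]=y @ [[-6.38, -0.28, -1.72], [0.22, 3.81, -0.39], [-2.20, -0.07, -2.61]]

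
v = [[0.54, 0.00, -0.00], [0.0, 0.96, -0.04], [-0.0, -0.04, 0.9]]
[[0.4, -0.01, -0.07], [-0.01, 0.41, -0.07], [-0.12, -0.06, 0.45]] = v @ [[0.74, -0.02, -0.13], [-0.02, 0.43, -0.05], [-0.13, -0.05, 0.50]]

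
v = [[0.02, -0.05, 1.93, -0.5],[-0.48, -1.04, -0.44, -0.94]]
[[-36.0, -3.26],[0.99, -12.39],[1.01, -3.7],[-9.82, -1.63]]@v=[[0.84, 5.19, -68.05, 21.06],[5.97, 12.84, 7.36, 11.15],[1.80, 3.8, 3.58, 2.97],[0.59, 2.19, -18.24, 6.44]]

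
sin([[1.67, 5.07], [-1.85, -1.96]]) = [[3.4, 11.9], [-4.34, -5.12]]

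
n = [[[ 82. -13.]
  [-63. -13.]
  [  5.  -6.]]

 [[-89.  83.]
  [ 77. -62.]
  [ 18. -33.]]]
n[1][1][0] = 77.0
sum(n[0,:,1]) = -32.0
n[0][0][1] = -13.0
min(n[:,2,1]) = -33.0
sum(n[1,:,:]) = -6.0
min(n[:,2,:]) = -33.0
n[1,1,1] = -62.0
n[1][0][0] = -89.0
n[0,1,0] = -63.0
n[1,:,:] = [[-89.0, 83.0], [77.0, -62.0], [18.0, -33.0]]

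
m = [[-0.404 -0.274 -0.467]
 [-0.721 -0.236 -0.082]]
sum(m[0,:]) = -1.145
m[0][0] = -0.404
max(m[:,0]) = -0.404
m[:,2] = [-0.467, -0.082]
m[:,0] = [-0.404, -0.721]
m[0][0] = -0.404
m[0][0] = -0.404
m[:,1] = [-0.274, -0.236]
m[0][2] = -0.467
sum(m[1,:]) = -1.039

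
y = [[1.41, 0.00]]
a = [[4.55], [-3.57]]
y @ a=[[6.42]]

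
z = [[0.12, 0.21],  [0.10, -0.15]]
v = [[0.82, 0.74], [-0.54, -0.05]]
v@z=[[0.17, 0.06], [-0.07, -0.11]]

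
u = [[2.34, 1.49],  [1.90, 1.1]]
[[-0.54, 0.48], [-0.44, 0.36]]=u @ [[-0.25, 0.04], [0.03, 0.26]]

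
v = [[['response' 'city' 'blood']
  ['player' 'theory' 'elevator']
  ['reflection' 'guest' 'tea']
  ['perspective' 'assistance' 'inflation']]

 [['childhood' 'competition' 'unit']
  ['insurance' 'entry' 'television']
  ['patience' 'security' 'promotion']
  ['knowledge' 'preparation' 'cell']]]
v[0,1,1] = 'theory'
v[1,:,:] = [['childhood', 'competition', 'unit'], ['insurance', 'entry', 'television'], ['patience', 'security', 'promotion'], ['knowledge', 'preparation', 'cell']]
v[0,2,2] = 'tea'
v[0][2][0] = 'reflection'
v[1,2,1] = 'security'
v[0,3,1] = 'assistance'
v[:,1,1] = ['theory', 'entry']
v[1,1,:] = ['insurance', 'entry', 'television']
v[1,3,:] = ['knowledge', 'preparation', 'cell']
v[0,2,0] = 'reflection'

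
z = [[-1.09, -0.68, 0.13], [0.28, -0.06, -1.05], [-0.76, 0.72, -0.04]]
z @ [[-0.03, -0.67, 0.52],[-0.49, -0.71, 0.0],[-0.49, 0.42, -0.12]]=[[0.30, 1.27, -0.58], [0.54, -0.59, 0.27], [-0.31, -0.02, -0.39]]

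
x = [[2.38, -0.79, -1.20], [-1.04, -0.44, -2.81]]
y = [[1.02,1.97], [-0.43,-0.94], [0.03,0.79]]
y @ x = [[0.38, -1.67, -6.76],[-0.05, 0.75, 3.16],[-0.75, -0.37, -2.26]]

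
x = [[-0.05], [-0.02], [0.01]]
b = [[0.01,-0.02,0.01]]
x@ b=[[-0.00, 0.00, -0.00],[-0.0, 0.0, -0.0],[0.00, -0.00, 0.00]]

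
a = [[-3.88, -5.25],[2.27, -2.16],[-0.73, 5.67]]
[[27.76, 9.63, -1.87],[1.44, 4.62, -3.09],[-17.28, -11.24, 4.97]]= a @ [[-2.58, 0.17, -0.6], [-3.38, -1.96, 0.8]]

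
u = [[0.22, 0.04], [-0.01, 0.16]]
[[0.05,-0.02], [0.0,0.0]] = u @ [[0.22,-0.08],[0.03,0.02]]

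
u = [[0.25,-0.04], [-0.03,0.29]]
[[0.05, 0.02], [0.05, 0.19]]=u @ [[0.23, 0.18], [0.18, 0.67]]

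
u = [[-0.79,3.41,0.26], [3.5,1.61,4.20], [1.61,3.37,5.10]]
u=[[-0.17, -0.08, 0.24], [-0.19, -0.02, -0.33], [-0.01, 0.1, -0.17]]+[[-0.62, 3.49, 0.02], [3.69, 1.63, 4.53], [1.62, 3.27, 5.27]]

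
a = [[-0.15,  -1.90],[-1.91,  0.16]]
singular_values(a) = [1.92, 1.9]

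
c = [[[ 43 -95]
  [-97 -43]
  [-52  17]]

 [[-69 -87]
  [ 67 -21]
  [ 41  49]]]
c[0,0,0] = 43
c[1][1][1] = -21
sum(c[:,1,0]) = -30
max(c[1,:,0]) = 67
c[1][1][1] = -21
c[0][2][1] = 17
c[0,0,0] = 43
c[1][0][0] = -69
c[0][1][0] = -97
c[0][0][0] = 43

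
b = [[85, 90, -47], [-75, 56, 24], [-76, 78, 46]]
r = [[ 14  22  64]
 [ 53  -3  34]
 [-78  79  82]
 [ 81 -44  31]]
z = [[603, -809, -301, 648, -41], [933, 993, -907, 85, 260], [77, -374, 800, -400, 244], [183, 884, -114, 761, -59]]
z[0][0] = 603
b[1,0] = -75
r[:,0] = [14, 53, -78, 81]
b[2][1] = 78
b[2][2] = 46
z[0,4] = -41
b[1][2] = 24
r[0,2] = 64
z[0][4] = -41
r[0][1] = 22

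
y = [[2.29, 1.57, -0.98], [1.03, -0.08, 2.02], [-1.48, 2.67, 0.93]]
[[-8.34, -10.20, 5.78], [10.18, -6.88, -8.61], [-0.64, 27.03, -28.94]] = y@ [[-0.10, -7.86, 4.04], [-2.04, 5.48, -6.31], [5.01, 0.82, -6.57]]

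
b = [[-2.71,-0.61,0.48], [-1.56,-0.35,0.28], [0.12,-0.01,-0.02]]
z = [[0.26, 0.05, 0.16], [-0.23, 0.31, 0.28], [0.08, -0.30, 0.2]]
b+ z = [[-2.45, -0.56, 0.64], [-1.79, -0.04, 0.56], [0.2, -0.31, 0.18]]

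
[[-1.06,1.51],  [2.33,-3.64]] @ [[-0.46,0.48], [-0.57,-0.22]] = [[-0.37, -0.84], [1.0, 1.92]]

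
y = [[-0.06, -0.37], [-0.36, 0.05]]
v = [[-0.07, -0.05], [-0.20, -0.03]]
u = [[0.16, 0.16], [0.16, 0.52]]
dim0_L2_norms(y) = [0.36, 0.37]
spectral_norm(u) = 0.58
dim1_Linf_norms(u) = [0.16, 0.52]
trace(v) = -0.10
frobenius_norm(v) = 0.22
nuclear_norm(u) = 0.68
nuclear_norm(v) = 0.25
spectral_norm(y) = 0.38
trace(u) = 0.68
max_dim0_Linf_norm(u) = 0.52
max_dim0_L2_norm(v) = 0.21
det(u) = 0.06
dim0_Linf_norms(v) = [0.2, 0.05]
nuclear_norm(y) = 0.74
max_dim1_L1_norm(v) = 0.23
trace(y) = -0.01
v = u @ y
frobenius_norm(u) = 0.59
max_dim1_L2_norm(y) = 0.37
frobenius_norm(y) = 0.52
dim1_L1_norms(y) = [0.43, 0.41]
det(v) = -0.01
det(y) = -0.14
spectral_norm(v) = 0.22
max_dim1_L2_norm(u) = 0.54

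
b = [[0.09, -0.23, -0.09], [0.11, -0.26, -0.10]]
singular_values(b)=[0.4, 0.01]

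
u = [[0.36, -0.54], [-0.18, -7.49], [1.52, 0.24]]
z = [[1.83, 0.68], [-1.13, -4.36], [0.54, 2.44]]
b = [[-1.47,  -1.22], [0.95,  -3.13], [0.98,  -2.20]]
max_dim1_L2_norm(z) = 4.5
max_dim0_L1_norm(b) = 6.55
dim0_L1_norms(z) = [3.5, 7.48]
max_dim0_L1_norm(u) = 8.27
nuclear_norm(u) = 9.07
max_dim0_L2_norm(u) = 7.51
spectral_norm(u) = 7.52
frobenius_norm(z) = 5.51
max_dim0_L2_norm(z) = 5.04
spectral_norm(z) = 5.28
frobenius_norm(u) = 7.68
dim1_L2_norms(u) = [0.65, 7.49, 1.54]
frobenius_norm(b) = 4.49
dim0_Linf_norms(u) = [1.52, 7.49]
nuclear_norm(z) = 6.85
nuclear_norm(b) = 5.90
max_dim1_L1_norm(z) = 5.49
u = z + b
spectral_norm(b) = 4.12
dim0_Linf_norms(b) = [1.47, 3.13]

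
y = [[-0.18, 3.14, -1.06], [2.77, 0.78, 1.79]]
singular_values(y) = [3.39, 3.32]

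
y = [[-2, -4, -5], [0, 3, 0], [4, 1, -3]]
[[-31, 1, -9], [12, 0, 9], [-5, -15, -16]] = y@ [[0, -3, -4], [4, 0, 3], [3, 1, 1]]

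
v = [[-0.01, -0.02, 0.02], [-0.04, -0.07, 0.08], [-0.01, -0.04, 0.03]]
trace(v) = -0.05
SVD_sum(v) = [[-0.01, -0.02, 0.02],[-0.04, -0.07, 0.08],[-0.02, -0.03, 0.03]] + [[0.0, -0.00, -0.0], [-0.00, 0.0, 0.00], [0.01, -0.01, -0.00]] + [[-0.0,-0.0,-0.0], [0.0,0.00,0.0], [0.00,0.00,0.0]]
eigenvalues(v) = [(-0+0j), (-0.02+0.02j), (-0.02-0.02j)]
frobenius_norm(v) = 0.13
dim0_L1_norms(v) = [0.06, 0.13, 0.13]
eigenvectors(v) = [[-0.72+0.00j, 0.25+0.04j, (0.25-0.04j)], [-0.31+0.00j, 0.77+0.00j, (0.77-0j)], [-0.62+0.00j, (0.56+0.17j), 0.56-0.17j]]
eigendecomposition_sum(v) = [[(-0-0j),0.00-0.00j,0.00-0.00j], [-0.00-0.00j,-0j,-0j], [(-0-0j),0.00-0.00j,0.00-0.00j]] + [[(-0-0.02j), -0.01-0.01j, 0.01+0.02j], [-0.02-0.05j, (-0.04-0.03j), (0.04+0.07j)], [(-0-0.04j), (-0.02-0.03j), 0.01+0.06j]] + [[(-0+0.02j), -0.01+0.01j, 0.01-0.02j], [-0.02+0.05j, (-0.04+0.03j), 0.04-0.07j], [-0.00+0.04j, (-0.02+0.03j), 0.01-0.06j]]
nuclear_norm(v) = 0.14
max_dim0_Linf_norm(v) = 0.08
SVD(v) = [[-0.24, 0.05, -0.97], [-0.89, -0.41, 0.2], [-0.39, 0.91, 0.14]] @ diag([0.12750411228067215, 0.011927656754654221, 0.0006575377258294403]) @ [[0.33, 0.65, -0.69], [0.58, -0.71, -0.40], [0.75, 0.27, 0.61]]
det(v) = -0.00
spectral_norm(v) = 0.13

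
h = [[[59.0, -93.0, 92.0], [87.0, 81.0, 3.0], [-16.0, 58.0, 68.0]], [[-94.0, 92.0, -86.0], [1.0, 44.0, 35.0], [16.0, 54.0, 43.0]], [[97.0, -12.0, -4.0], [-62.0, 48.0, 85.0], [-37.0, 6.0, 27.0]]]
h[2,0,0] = 97.0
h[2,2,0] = -37.0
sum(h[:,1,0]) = 26.0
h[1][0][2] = -86.0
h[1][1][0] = 1.0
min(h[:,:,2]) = -86.0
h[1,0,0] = -94.0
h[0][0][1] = -93.0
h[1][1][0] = 1.0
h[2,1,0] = -62.0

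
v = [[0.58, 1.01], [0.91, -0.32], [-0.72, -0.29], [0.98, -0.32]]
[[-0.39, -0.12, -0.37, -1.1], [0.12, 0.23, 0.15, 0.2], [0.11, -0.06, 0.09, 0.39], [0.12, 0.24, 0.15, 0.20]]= v @[[0.00, 0.17, 0.03, -0.13], [-0.39, -0.22, -0.38, -1.01]]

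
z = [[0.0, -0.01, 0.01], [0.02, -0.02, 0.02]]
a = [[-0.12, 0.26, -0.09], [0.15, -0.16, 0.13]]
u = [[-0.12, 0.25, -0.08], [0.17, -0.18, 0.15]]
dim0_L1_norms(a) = [0.27, 0.42, 0.22]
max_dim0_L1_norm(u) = 0.43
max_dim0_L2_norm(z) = 0.02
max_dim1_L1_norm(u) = 0.5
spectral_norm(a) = 0.39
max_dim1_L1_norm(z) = 0.06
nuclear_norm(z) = 0.04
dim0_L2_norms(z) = [0.02, 0.02, 0.02]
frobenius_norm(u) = 0.41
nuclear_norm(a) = 0.46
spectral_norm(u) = 0.40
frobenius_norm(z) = 0.04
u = z + a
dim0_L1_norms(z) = [0.02, 0.03, 0.03]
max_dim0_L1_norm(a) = 0.42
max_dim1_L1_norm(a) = 0.47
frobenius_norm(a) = 0.39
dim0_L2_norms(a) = [0.19, 0.31, 0.16]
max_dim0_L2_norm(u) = 0.31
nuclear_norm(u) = 0.48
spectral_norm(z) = 0.04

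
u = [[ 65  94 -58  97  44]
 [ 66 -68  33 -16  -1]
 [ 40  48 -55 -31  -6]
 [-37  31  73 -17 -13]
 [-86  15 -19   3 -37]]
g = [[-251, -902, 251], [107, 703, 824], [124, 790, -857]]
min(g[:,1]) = -902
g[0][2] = 251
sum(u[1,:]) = 14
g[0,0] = -251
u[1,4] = -1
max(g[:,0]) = 124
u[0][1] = 94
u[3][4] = -13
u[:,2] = [-58, 33, -55, 73, -19]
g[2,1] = 790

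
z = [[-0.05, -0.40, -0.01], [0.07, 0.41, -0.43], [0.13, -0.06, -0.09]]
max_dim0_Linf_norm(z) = 0.43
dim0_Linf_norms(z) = [0.13, 0.41, 0.43]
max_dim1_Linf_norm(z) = 0.43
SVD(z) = [[0.49, 0.79, -0.38], [-0.87, 0.43, -0.24], [-0.03, 0.44, 0.90]] @ diag([0.6713621098115196, 0.28925093337528035, 0.12127165806961662]) @ [[-0.13,  -0.82,  0.55], [0.17,  -0.57,  -0.8], [0.98,  -0.01,  0.21]]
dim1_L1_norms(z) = [0.46, 0.91, 0.28]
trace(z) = 0.27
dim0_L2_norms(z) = [0.16, 0.58, 0.44]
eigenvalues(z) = [(-0.1+0.2j), (-0.1-0.2j), (0.48+0j)]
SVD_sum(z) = [[-0.04, -0.27, 0.18], [0.08, 0.48, -0.32], [0.00, 0.01, -0.01]] + [[0.04, -0.13, -0.18], [0.02, -0.07, -0.10], [0.02, -0.07, -0.10]] + [[-0.04, 0.0, -0.01], [-0.03, 0.0, -0.01], [0.11, -0.00, 0.02]]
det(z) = 0.02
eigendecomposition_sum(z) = [[-0.03+0.10j, -0.06+0.05j, (-0.11-0.12j)], [(0.05+0.03j), 0.01+0.03j, (-0.07+0.04j)], [0.06+0.03j, 0.02+0.04j, (-0.09+0.06j)]] + [[-0.03-0.10j, -0.06-0.05j, -0.11+0.12j], [0.05-0.03j, 0.01-0.03j, -0.07-0.04j], [(0.06-0.03j), (0.02-0.04j), (-0.09-0.06j)]] + [[0.02+0.00j, -0.29-0.00j, (0.22+0j)], [(-0.02-0j), (0.38+0j), (-0.29-0j)], [0.01+0.00j, (-0.11-0j), 0.08+0.00j]]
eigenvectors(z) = [[0.78+0.00j, (0.78-0j), 0.59+0.00j], [0.10-0.37j, (0.1+0.37j), -0.78+0.00j], [(0.08-0.49j), (0.08+0.49j), 0.22+0.00j]]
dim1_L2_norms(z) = [0.4, 0.6, 0.17]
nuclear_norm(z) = 1.08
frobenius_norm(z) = 0.74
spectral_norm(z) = 0.67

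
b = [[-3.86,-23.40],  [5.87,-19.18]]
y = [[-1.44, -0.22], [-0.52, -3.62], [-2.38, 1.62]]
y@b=[[4.27, 37.92], [-19.24, 81.6], [18.70, 24.62]]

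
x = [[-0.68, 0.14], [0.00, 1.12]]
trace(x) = 0.44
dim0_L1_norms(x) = [0.68, 1.26]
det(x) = -0.76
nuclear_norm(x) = 1.81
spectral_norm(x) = 1.13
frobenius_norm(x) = 1.32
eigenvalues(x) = [-0.68, 1.12]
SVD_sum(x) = [[-0.02,0.22], [-0.13,1.11]] + [[-0.66,-0.08],[0.13,0.01]]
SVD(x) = [[0.19, -0.98], [0.98, 0.19]] @ diag([1.1335860452991045, 0.6718501900744964]) @ [[-0.11, 0.99], [0.99, 0.11]]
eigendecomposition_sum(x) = [[-0.68, 0.05],[-0.0, -0.00]] + [[0.00, 0.09], [0.00, 1.12]]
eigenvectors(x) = [[1.0, 0.08], [0.00, 1.00]]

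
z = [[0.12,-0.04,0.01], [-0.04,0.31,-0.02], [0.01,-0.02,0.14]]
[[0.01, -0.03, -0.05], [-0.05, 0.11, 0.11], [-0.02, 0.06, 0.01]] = z@[[-0.00, -0.15, -0.29], [-0.17, 0.37, 0.33], [-0.14, 0.49, 0.16]]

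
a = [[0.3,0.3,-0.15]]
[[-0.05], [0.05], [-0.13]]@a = [[-0.02,  -0.02,  0.01], [0.02,  0.02,  -0.01], [-0.04,  -0.04,  0.02]]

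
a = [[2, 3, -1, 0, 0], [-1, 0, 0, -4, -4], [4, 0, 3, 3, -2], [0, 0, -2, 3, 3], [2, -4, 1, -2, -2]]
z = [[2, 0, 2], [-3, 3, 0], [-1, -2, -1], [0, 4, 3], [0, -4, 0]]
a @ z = [[-4, 11, 5], [-2, 0, -14], [5, 14, 14], [2, 4, 11], [15, -14, -3]]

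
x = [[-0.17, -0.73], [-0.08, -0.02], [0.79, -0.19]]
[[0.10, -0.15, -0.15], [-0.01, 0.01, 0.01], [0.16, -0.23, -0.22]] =x @ [[0.16, -0.23, -0.22],[-0.18, 0.26, 0.25]]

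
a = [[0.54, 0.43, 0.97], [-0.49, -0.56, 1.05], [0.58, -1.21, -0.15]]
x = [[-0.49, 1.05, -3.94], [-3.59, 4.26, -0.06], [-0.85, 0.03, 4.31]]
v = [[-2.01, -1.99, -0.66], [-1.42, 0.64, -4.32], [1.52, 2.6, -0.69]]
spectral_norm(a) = 1.44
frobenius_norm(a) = 2.21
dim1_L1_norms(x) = [5.48, 7.91, 5.19]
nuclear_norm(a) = 3.76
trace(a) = -0.17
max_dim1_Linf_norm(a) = 1.21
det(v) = -3.59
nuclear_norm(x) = 11.78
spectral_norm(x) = 6.00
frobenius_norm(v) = 6.25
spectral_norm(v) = 4.74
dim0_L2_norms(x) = [3.72, 4.39, 5.84]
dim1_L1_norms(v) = [4.66, 6.38, 4.81]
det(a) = 1.85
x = v @ a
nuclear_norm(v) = 9.00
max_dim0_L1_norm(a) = 2.2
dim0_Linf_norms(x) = [3.59, 4.26, 4.31]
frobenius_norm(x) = 8.20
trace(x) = 8.08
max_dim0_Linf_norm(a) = 1.21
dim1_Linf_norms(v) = [2.01, 4.32, 2.6]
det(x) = -6.54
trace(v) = -2.06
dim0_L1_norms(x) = [4.93, 5.34, 8.31]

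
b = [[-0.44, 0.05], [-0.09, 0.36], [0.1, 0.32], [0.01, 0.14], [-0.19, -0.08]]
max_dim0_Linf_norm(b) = 0.44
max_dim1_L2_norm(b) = 0.44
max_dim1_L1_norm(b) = 0.49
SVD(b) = [[-0.4, 0.79], [-0.72, -0.09], [-0.51, -0.42], [-0.25, -0.12], [0.01, 0.42]] @ diag([0.5126044222973783, 0.49561749993434556]) @ [[0.36, -0.93], [-0.93, -0.36]]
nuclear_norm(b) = 1.01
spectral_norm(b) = 0.51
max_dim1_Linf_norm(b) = 0.44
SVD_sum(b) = [[-0.08, 0.19], [-0.13, 0.34], [-0.10, 0.24], [-0.05, 0.12], [0.0, -0.01]] + [[-0.36,-0.14], [0.04,0.02], [0.20,0.08], [0.06,0.02], [-0.19,-0.07]]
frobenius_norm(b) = 0.71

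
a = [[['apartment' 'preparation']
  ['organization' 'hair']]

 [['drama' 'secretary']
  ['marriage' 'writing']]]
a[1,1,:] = ['marriage', 'writing']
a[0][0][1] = 'preparation'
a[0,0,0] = 'apartment'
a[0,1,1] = 'hair'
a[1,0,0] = 'drama'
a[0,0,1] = 'preparation'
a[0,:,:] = [['apartment', 'preparation'], ['organization', 'hair']]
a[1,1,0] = 'marriage'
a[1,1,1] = 'writing'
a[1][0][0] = 'drama'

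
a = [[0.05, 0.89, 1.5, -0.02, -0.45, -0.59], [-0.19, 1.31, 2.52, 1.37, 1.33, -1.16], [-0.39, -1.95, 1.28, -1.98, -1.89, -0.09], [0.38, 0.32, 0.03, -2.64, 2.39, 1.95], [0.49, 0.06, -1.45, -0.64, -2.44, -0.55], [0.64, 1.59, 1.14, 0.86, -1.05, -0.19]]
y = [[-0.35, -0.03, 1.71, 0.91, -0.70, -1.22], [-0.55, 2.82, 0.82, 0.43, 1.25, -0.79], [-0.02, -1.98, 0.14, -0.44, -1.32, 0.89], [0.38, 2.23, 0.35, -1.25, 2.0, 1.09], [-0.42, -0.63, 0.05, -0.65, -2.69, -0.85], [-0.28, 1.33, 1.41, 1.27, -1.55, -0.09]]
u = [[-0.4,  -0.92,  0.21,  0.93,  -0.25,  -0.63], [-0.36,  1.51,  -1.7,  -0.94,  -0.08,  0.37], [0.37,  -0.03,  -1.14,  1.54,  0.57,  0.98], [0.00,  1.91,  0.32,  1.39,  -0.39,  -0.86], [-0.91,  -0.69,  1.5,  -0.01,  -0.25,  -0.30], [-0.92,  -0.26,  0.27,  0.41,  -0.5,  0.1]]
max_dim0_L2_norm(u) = 2.71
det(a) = -18.64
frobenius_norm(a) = 7.85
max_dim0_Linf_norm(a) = 2.64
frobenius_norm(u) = 5.05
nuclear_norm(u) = 10.60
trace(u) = 1.21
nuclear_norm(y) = 14.41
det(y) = 27.10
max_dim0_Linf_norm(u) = 1.91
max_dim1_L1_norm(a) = 7.88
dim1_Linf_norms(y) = [1.71, 2.82, 1.98, 2.23, 2.69, 1.55]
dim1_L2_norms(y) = [2.42, 3.36, 2.58, 3.46, 2.99, 2.8]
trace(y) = -1.42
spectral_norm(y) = 5.36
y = u + a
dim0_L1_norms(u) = [2.96, 5.32, 5.14, 5.22, 2.04, 3.24]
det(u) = 5.16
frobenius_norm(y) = 7.25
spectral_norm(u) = 3.31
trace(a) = -2.63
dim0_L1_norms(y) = [2.0, 9.02, 4.48, 4.95, 9.51, 4.93]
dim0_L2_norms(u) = [1.45, 2.71, 2.58, 2.49, 0.93, 1.53]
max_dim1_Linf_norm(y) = 2.82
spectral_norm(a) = 4.89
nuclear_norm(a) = 15.97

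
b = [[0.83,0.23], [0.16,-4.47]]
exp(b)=[[2.31, 0.10], [0.07, 0.01]]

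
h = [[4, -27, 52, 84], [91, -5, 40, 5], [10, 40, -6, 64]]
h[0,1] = -27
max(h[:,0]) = 91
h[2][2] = -6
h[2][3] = 64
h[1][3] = 5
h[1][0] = 91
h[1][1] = -5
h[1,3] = 5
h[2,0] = 10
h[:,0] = [4, 91, 10]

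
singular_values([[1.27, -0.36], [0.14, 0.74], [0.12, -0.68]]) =[1.38, 0.94]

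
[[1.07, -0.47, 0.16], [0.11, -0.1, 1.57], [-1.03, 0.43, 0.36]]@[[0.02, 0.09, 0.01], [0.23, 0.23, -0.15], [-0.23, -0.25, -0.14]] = [[-0.12, -0.05, 0.06], [-0.38, -0.41, -0.20], [-0.0, -0.08, -0.13]]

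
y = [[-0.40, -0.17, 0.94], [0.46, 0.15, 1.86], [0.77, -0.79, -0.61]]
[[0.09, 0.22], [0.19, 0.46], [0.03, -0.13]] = y @[[0.04, 0.02], [-0.08, -0.0], [0.1, 0.24]]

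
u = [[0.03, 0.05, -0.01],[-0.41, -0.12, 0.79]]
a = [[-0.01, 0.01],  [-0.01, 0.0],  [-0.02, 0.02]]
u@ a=[[-0.00,  0.00], [-0.01,  0.01]]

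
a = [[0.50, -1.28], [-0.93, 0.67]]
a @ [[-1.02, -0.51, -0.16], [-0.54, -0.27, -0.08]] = [[0.18, 0.09, 0.02],[0.59, 0.29, 0.10]]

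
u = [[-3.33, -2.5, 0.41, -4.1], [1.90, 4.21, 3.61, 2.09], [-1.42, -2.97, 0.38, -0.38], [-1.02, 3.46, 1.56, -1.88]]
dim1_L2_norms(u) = [5.86, 6.22, 3.34, 4.36]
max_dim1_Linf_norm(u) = 4.21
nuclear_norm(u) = 16.42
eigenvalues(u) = [(-5.13+0j), (1.8+2.41j), (1.8-2.41j), (0.92+0j)]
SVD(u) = [[-0.59, -0.61, 0.22, 0.49], [0.70, -0.25, 0.61, 0.26], [-0.34, 0.06, 0.69, -0.64], [0.21, -0.75, -0.33, -0.53]] @ diag([8.368104515467525, 5.185731178460856, 2.466455597185216, 0.39625212941351573]) @ [[0.42, 0.74, 0.30, 0.43], [0.43, -0.44, -0.45, 0.65], [-0.08, -0.47, 0.83, 0.30], [0.79, -0.20, 0.17, -0.55]]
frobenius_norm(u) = 10.16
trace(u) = -0.62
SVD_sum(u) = [[-2.08, -3.62, -1.47, -2.11], [2.50, 4.35, 1.76, 2.54], [-1.21, -2.10, -0.85, -1.23], [0.75, 1.31, 0.53, 0.77]] + [[-1.36, 1.40, 1.41, -2.04], [-0.56, 0.58, 0.58, -0.85], [0.13, -0.13, -0.13, 0.19], [-1.67, 1.73, 1.73, -2.52]] + [[-0.04, -0.25, 0.44, 0.16], [-0.12, -0.7, 1.24, 0.46], [-0.14, -0.79, 1.4, 0.52], [0.07, 0.38, -0.67, -0.25]] + [[0.15, -0.04, 0.03, -0.11], [0.08, -0.02, 0.02, -0.06], [-0.2, 0.05, -0.04, 0.14], [-0.17, 0.04, -0.04, 0.12]]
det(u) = -42.41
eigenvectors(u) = [[0.78+0.00j, (0.4-0.38j), (0.4+0.38j), (-0.74+0j)], [(-0.31+0j), -0.56+0.00j, (-0.56-0j), (0.32+0j)], [0.07+0.00j, 0.36-0.29j, (0.36+0.29j), (-0.22+0j)], [(0.54+0j), (-0.35+0.21j), -0.35-0.21j, 0.55+0.00j]]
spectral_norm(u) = 8.37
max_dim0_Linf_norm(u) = 4.21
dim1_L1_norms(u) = [10.34, 11.81, 5.15, 7.92]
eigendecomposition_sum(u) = [[-2.42-0.00j, 0.86-0.00j, 0.62-0.00j, -3.53+0.00j],[(0.95+0j), -0.34+0.00j, (-0.24+0j), 1.39-0.00j],[-0.23-0.00j, 0.08-0.00j, (0.06-0j), (-0.33+0j)],[(-1.66-0j), 0.59-0.00j, 0.43-0.00j, (-2.43+0j)]] + [[-0.84+0.03j,-1.70+1.48j,0.71+3.02j,0.16+0.39j], [0.64+0.56j,(2.28+0.09j),1.57-2.71j,(0.16-0.4j)], [(-0.71-0.03j),(-1.53+1.14j),0.41+2.59j,0.11+0.34j], [(0.61+0.11j),1.45-0.79j,-0.03-2.27j,-0.05-0.31j]] + [[-0.84-0.03j, (-1.7-1.48j), 0.71-3.02j, (0.16-0.39j)], [(0.64-0.56j), 2.28-0.09j, (1.57+2.71j), (0.16+0.4j)], [-0.71+0.03j, -1.53-1.14j, 0.41-2.59j, 0.11-0.34j], [(0.61-0.11j), 1.45+0.79j, (-0.03+2.27j), -0.05+0.31j]] + [[0.78-0.00j, (0.05-0j), (-1.62+0j), (-0.88+0j)], [(-0.34+0j), -0.02+0.00j, (0.71-0j), 0.39-0.00j], [0.23-0.00j, 0.02-0.00j, (-0.49+0j), -0.27+0.00j], [(-0.57+0j), -0.04+0.00j, (1.2-0j), 0.65-0.00j]]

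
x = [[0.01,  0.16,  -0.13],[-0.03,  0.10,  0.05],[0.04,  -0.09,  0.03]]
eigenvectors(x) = [[(-0.86+0j), -0.86-0.00j, (0.91+0j)], [(-0.01-0.33j), (-0.01+0.33j), (0.37+0j)], [(0.22+0.33j), (0.22-0.33j), (0.18+0j)]]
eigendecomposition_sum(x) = [[(-0+0.05j), (0.05-0.1j), -0.09-0.04j], [(-0.02-0j), 0.04+0.02j, 0.01-0.04j], [(0.02-0.01j), (-0.05+0.01j), (0.01+0.05j)]] + [[(-0-0.05j), (0.05+0.1j), -0.09+0.04j], [(-0.02+0j), 0.04-0.02j, (0.01+0.04j)], [0.02+0.01j, -0.05-0.01j, 0.01-0.05j]] + [[0.01-0.00j, (0.06-0j), (0.06-0j)], [0.01-0.00j, (0.02-0j), (0.02-0j)], [-0j, 0.01-0.00j, (0.01-0j)]]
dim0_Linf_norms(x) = [0.04, 0.16, 0.13]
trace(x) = 0.14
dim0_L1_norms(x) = [0.08, 0.35, 0.21]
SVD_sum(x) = [[-0.01,  0.18,  -0.1], [-0.0,  0.06,  -0.03], [0.01,  -0.08,  0.05]] + [[0.02, -0.02, -0.04], [-0.04, 0.04, 0.08], [0.01, -0.01, -0.02]] + [[0.01, 0.0, 0.00], [0.01, 0.00, 0.00], [0.02, 0.01, 0.01]]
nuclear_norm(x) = 0.37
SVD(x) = [[-0.87, -0.41, -0.29], [-0.28, 0.87, -0.39], [0.41, -0.26, -0.87]] @ diag([0.23268738277596915, 0.10799429149936621, 0.028174720946613566]) @ [[0.07, -0.88, 0.48], [-0.38, 0.42, 0.83], [-0.92, -0.24, -0.3]]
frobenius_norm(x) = 0.26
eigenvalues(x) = [(0.05+0.11j), (0.05-0.11j), (0.05+0j)]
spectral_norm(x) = 0.23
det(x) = 0.00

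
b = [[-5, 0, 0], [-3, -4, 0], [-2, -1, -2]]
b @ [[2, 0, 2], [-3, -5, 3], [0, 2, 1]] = [[-10, 0, -10], [6, 20, -18], [-1, 1, -9]]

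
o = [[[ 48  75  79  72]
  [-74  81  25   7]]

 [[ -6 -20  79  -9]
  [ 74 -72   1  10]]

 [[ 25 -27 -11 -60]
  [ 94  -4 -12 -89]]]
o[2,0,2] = -11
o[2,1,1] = -4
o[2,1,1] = -4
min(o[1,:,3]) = -9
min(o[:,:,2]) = -12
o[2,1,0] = 94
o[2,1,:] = [94, -4, -12, -89]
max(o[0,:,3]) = 72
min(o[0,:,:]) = -74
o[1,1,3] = 10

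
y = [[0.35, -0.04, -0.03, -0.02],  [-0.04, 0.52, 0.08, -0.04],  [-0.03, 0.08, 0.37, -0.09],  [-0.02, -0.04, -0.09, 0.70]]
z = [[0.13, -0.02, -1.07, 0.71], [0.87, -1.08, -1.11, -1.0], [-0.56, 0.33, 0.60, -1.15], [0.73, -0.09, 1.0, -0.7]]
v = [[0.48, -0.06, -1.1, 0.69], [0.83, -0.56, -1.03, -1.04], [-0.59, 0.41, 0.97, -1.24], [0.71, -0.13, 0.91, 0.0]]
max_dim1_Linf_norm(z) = 1.15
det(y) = 0.04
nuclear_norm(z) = 5.46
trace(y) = 1.94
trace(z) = -1.05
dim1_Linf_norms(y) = [0.35, 0.52, 0.37, 0.7]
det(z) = -1.08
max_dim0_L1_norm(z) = 3.78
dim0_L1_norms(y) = [0.44, 0.68, 0.57, 0.85]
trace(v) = 0.89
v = z + y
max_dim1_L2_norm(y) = 0.71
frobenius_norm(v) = 3.07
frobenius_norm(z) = 3.16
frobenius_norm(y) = 1.03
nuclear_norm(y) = 1.94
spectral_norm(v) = 2.30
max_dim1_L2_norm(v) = 1.77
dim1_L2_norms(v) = [1.39, 1.77, 1.73, 1.16]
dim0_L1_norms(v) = [2.61, 1.16, 4.01, 2.97]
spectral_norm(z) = 2.20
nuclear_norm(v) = 5.34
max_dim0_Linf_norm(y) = 0.7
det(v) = -1.05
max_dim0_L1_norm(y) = 0.85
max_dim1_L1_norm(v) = 3.46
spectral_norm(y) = 0.74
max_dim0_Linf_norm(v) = 1.24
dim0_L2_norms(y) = [0.35, 0.53, 0.39, 0.71]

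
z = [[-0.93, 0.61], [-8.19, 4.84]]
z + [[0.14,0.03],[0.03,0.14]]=[[-0.79, 0.64], [-8.16, 4.98]]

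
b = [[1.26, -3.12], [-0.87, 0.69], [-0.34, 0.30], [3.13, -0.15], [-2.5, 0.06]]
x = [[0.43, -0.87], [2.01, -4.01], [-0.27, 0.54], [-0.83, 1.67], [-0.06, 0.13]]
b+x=[[1.69, -3.99],  [1.14, -3.32],  [-0.61, 0.84],  [2.3, 1.52],  [-2.56, 0.19]]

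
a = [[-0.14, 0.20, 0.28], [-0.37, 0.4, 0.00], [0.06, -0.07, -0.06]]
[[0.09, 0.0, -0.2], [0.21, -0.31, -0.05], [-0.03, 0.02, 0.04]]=a @ [[-0.22,0.36,-0.30], [0.32,-0.43,-0.40], [-0.01,0.5,-0.58]]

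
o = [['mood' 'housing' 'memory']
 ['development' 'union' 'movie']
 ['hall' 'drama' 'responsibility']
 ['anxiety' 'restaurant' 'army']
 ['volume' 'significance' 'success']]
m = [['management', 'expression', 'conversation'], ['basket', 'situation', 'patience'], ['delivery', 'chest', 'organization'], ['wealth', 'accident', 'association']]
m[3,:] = ['wealth', 'accident', 'association']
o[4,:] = ['volume', 'significance', 'success']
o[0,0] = 'mood'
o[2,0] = 'hall'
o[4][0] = 'volume'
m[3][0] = 'wealth'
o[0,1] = 'housing'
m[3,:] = ['wealth', 'accident', 'association']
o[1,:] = ['development', 'union', 'movie']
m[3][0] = 'wealth'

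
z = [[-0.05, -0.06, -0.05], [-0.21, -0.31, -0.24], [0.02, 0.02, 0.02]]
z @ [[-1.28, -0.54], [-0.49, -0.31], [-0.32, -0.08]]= [[0.11, 0.05], [0.5, 0.23], [-0.04, -0.02]]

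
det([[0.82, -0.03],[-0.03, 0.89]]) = 0.729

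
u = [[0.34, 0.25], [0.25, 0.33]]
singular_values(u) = [0.59, 0.08]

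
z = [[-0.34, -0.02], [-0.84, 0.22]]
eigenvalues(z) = [-0.37, 0.25]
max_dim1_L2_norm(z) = 0.87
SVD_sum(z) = [[-0.32, 0.07], [-0.85, 0.19]] + [[-0.02, -0.09], [0.01, 0.03]]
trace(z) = -0.12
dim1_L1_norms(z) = [0.36, 1.06]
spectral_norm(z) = 0.93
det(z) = -0.09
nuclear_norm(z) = 1.03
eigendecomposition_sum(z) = [[-0.35, -0.01], [-0.5, -0.02]] + [[0.01, -0.01],[-0.34, 0.24]]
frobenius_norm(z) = 0.93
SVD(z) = [[-0.35, -0.94], [-0.94, 0.35]] @ diag([0.9274946515287131, 0.09876067732468669]) @ [[0.98, -0.21], [0.21, 0.98]]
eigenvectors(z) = [[-0.57, 0.03], [-0.82, -1.00]]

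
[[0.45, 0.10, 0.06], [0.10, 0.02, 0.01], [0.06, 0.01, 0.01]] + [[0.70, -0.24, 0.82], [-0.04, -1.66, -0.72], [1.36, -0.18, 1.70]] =[[1.15, -0.14, 0.88], [0.06, -1.64, -0.71], [1.42, -0.17, 1.71]]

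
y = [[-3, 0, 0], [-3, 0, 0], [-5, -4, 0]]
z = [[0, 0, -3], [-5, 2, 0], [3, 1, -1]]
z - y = [[3, 0, -3], [-2, 2, 0], [8, 5, -1]]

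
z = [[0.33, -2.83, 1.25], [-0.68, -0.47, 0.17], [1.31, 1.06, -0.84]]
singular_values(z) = [3.42, 1.5, 0.18]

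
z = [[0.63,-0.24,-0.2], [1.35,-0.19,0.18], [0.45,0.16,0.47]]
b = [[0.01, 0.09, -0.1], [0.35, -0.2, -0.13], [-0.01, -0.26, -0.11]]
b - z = [[-0.62, 0.33, 0.1],[-1.00, -0.01, -0.31],[-0.46, -0.42, -0.58]]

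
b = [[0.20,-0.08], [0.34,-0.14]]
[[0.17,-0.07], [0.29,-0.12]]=b @ [[0.83, -0.03], [-0.03, 0.8]]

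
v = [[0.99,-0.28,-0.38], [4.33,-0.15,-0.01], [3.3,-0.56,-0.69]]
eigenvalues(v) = [(0.07+1.31j), (0.07-1.31j), 0j]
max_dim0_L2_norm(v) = 5.53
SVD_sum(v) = [[1.03, -0.09, -0.09], [4.27, -0.39, -0.38], [3.36, -0.31, -0.3]] + [[-0.04,-0.19,-0.29], [0.06,0.24,0.37], [-0.06,-0.25,-0.39]] + [[0.0,0.0,-0.00], [0.00,0.00,-0.0], [-0.0,-0.00,0.00]]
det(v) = 0.00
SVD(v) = [[-0.19,0.47,-0.86], [-0.77,-0.61,-0.17], [-0.61,0.64,0.48]] @ diag([5.578192143018124, 0.7333975067980296, 0.0007159562304955701]) @ [[-0.99, 0.09, 0.09], [-0.12, -0.54, -0.83], [-0.03, -0.84, 0.55]]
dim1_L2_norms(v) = [1.1, 4.33, 3.42]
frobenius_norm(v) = 5.63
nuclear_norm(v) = 6.31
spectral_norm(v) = 5.58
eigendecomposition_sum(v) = [[(0.49+0.59j),-0.14+0.00j,-0.19+0.03j], [2.16-1.25j,-0.08+0.45j,(-0+0.62j)], [(1.65+0.64j),(-0.28+0.16j),(-0.35+0.27j)]] + [[(0.49-0.59j),-0.14-0.00j,-0.19-0.03j], [(2.16+1.25j),-0.08-0.45j,(-0-0.62j)], [1.65-0.64j,(-0.28-0.16j),-0.35-0.27j]] + [[0j, 0.00+0.00j, (-0-0j)],[0.00+0.00j, 0.00+0.00j, (-0-0j)],[(-0-0j), (-0-0j), 0.00+0.00j]]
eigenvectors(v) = [[-0.04-0.24j, (-0.04+0.24j), -0.03+0.00j], [(-0.79+0j), -0.79-0.00j, -0.84+0.00j], [-0.35-0.44j, -0.35+0.44j, 0.54+0.00j]]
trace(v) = 0.15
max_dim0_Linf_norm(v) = 4.33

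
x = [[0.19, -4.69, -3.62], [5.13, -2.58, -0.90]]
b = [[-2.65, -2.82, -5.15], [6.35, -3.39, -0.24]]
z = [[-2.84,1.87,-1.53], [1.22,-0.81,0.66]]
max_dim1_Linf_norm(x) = 5.13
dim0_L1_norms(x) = [5.32, 7.27, 4.52]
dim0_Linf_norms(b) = [6.35, 3.39, 5.15]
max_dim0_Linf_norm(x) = 5.13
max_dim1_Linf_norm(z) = 2.84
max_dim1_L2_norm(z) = 3.73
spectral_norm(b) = 7.39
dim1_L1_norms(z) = [6.24, 2.69]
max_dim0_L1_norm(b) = 9.0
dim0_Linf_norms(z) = [2.84, 1.87, 1.53]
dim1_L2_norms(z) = [3.73, 1.61]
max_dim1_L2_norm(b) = 7.2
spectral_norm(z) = 4.06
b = x + z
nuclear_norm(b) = 13.62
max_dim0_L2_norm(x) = 5.35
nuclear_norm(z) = 4.07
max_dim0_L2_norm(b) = 6.88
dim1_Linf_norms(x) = [4.69, 5.13]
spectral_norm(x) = 7.13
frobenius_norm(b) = 9.66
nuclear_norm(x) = 11.38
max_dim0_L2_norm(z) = 3.09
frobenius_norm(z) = 4.06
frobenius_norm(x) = 8.30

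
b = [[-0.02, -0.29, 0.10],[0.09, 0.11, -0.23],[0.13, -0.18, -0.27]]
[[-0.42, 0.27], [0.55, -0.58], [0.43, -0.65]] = b @[[3.53,2.47], [1.0,0.11], [-0.55,3.52]]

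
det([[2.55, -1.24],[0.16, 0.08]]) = 0.402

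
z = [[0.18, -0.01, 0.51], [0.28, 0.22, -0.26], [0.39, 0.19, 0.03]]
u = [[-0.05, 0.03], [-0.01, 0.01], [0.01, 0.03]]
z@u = [[-0.00, 0.02],[-0.02, 0.00],[-0.02, 0.01]]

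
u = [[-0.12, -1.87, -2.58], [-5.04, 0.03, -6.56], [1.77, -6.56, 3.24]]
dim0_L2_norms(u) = [5.34, 6.82, 7.76]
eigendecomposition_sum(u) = [[-0.63, 0.75, -0.71], [-3.14, 3.72, -3.54], [4.22, -5.01, 4.76]] + [[1.60, -0.69, -0.27],  [0.14, -0.06, -0.02],  [-1.27, 0.55, 0.22]] + [[-1.09, -1.93, -1.59],  [-2.05, -3.63, -3.0],  [-1.19, -2.1, -1.74]]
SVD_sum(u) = [[-0.68, 0.51, -1.00], [-3.94, 2.94, -5.83], [3.06, -2.28, 4.53]] + [[-0.54,-2.39,-0.84], [-0.66,-2.91,-1.02], [-0.97,-4.28,-1.50]] + [[1.10, 0.01, -0.74], [-0.44, -0.0, 0.29], [-0.32, -0.0, 0.21]]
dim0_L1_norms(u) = [6.93, 8.46, 12.38]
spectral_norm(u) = 9.75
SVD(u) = [[-0.13,  -0.42,  0.90],[-0.78,  -0.51,  -0.36],[0.61,  -0.75,  -0.26]] @ diag([9.746894313732025, 6.171288974239815, 1.4768695383697312]) @ [[0.52, -0.39, 0.76], [0.21, 0.92, 0.32], [0.83, 0.01, -0.56]]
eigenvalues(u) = [7.85, 1.75, -6.45]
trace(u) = 3.15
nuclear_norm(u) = 17.40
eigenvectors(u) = [[0.12, 0.78, 0.42],  [0.59, 0.07, 0.79],  [-0.8, -0.62, 0.46]]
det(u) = -88.84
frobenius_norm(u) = 11.63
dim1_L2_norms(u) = [3.19, 8.27, 7.53]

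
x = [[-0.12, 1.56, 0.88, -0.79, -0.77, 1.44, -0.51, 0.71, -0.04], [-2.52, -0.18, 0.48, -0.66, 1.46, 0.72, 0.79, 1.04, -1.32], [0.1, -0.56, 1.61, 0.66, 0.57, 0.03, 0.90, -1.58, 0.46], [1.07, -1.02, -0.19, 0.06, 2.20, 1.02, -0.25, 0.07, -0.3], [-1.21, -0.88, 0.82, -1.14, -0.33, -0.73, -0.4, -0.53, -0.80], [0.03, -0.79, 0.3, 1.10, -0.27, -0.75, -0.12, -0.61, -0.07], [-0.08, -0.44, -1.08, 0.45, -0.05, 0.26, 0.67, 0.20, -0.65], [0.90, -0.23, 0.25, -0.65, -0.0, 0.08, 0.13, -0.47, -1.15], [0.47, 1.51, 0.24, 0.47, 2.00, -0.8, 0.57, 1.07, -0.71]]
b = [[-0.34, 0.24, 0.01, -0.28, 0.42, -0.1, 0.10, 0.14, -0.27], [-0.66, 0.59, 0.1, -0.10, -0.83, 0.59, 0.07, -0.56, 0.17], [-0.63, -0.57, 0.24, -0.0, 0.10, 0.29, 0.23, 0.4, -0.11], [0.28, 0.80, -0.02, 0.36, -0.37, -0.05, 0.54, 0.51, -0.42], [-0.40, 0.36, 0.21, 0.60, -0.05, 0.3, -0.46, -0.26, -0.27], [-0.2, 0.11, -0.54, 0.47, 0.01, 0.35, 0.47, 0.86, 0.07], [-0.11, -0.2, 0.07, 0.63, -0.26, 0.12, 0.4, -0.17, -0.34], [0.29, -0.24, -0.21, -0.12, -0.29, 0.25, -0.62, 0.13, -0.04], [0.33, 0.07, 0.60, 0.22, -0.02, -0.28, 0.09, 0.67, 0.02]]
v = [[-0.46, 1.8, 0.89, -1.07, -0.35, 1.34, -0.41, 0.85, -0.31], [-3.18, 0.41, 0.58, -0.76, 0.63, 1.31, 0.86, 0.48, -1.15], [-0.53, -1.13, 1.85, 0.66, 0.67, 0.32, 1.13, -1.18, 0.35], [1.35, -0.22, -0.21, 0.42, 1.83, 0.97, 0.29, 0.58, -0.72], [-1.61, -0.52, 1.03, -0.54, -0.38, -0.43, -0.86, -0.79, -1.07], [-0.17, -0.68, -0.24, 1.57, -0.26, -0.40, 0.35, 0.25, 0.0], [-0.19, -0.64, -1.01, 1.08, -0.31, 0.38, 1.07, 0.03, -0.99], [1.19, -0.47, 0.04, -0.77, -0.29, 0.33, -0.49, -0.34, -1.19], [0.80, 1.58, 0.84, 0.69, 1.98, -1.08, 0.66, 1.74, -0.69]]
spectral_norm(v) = 4.70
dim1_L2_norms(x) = [2.7, 3.63, 2.68, 2.87, 2.44, 1.72, 1.6, 1.71, 3.06]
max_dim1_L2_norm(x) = 3.63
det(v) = -296.71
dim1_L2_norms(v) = [2.88, 3.95, 2.96, 2.71, 2.66, 1.85, 2.24, 2.05, 3.65]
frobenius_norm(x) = 7.72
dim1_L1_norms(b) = [1.9, 3.67, 2.57, 3.35, 2.91, 3.08, 2.3, 2.19, 2.3]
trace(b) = 1.70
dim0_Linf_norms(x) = [2.52, 1.56, 1.61, 1.14, 2.2, 1.44, 0.9, 1.58, 1.32]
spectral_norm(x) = 4.09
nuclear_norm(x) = 20.23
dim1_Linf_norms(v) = [1.8, 3.18, 1.85, 1.83, 1.61, 1.57, 1.08, 1.19, 1.98]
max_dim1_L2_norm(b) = 1.48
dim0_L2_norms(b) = [1.2, 1.27, 0.9, 1.12, 1.08, 0.9, 1.16, 1.43, 0.7]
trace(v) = 1.48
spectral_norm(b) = 1.73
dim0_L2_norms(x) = [3.17, 2.78, 2.38, 2.2, 3.47, 2.33, 1.65, 2.48, 2.22]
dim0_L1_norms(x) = [6.5, 7.17, 5.85, 5.98, 7.65, 5.83, 4.34, 6.28, 5.5]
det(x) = -32.50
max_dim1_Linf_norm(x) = 2.52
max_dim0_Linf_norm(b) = 0.86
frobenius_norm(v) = 8.54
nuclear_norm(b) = 8.79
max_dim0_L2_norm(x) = 3.47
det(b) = 0.02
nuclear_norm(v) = 22.19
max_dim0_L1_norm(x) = 7.65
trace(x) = -0.22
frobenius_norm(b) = 3.31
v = x + b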